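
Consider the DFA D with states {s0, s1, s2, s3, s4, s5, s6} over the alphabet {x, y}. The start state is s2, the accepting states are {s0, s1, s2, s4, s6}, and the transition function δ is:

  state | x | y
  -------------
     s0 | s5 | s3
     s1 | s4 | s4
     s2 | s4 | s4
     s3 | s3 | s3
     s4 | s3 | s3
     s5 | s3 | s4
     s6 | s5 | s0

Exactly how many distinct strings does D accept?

The useful subgraph on states {s2, s4} is acyclic, so L(D) is finite; the longest accepting path visits 2 useful states, giving maximum string length 1.
Counting accepting paths from s2 by length: 1 of length 0, 2 of length 1. Total 3.

3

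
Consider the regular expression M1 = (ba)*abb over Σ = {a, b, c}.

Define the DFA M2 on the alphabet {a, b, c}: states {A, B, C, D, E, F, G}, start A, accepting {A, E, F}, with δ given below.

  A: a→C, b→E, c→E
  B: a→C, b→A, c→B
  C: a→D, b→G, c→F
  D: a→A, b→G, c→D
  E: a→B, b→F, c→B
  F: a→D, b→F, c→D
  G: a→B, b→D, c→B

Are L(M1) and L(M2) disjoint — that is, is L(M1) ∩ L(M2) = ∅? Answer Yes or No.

Yes

Converting the expression M1 to a DFA (subset construction, then merging equivalent states) gives the minimal DFA with states {r0, r1, r2, r3, r4, r5}, start state r0, accepting states {r5} and transitions r0: a→r1, b→r2, c→r3; r1: a→r3, b→r4, c→r3; r2: a→r0, b→r3, c→r3; r3: a→r3, b→r3, c→r3; r4: a→r3, b→r5, c→r3; r5: a→r3, b→r3, c→r3.
Exploring the product automaton M1 × M2 from the start pair (r0, A), following both machines on each input symbol, reaches 17 state pairs: (r0, A), (r1, C), (r2, E), (r3, E), (r3, D), (r4, G), (r3, F), (r0, B), (r3, B), (r3, A), (r3, G), (r5, D), (r2, A), (r3, C), (r0, C), (r1, D), (r2, G).
M1 accepts in {r5} and M2 accepts in {A, E, F}; no reachable pair has both components accepting, so no string drives both machines to acceptance simultaneously and L(M1) ∩ L(M2) = ∅.
So no string is accepted by both, and the intersection is empty.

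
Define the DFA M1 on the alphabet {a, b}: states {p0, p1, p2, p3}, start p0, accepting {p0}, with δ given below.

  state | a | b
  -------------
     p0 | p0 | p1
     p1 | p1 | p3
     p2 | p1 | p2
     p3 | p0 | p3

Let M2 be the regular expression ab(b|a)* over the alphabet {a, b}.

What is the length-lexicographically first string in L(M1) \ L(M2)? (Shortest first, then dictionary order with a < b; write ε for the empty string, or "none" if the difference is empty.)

The empty string ε is accepted by M1 but not by M2.
Since ε is the unique shortest string, it is the required witness.

ε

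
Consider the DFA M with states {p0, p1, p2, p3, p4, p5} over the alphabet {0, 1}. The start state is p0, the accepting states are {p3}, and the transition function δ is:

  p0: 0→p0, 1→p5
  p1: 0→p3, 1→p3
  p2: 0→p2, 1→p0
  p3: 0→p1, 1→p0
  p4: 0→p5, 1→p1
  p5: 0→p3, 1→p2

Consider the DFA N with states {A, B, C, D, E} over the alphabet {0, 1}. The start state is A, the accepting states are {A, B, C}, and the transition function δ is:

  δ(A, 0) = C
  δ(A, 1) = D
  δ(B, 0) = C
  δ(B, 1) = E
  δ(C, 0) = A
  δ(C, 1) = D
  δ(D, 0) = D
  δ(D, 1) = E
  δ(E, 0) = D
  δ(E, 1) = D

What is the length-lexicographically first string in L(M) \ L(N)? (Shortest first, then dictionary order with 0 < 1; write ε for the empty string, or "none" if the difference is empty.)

The string 10 is accepted by M but not by N.
No shorter string lies in the difference, and 10 is the lexicographically first length-2 string in L(M) \ L(N).

10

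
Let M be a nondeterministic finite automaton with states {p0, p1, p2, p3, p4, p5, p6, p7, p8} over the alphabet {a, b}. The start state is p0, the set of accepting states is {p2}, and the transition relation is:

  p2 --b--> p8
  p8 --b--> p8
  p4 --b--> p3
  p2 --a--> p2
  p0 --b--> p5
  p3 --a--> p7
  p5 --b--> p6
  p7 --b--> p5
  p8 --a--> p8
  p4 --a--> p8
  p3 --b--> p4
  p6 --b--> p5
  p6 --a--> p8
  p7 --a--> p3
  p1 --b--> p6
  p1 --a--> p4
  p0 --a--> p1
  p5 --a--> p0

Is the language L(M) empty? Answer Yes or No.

Yes

The states reachable from the start state are {p0, p1, p3, p4, p5, p6, p7, p8}.
None of the accepting states {p2} is reachable, so no string is accepted and L(M) = ∅.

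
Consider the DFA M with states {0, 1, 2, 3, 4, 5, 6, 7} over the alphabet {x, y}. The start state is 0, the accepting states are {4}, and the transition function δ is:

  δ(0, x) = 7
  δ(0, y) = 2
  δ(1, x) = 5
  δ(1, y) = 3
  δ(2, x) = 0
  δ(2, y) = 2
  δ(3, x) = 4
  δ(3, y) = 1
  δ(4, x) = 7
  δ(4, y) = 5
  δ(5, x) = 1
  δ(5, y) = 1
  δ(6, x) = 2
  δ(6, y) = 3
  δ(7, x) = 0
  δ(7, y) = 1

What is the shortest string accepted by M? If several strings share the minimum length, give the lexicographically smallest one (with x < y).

A breadth-first search from 0 reaches an accepting state first via the path 0 → 7 → 1 → 3 → 4 on input xyyx.
No string of length < 4 is accepted (BFS exhausts all shorter strings without reaching an accepting state), and xyyx is the lexicographically least accepting string of length 4.

xyyx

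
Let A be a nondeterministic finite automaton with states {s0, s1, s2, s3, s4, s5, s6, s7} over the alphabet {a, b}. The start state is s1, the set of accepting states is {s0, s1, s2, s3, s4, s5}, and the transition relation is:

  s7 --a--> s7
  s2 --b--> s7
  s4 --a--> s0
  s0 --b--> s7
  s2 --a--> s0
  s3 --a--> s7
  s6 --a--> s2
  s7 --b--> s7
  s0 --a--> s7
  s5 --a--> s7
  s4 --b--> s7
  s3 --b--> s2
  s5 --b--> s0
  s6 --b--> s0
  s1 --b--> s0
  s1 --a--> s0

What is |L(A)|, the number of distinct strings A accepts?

The useful subgraph on states {s0, s1} is acyclic, so L(A) is finite; the longest accepting path visits 2 useful states, giving maximum string length 1.
Counting accepting paths from s1 by length: 1 of length 0, 2 of length 1. Total 3.

3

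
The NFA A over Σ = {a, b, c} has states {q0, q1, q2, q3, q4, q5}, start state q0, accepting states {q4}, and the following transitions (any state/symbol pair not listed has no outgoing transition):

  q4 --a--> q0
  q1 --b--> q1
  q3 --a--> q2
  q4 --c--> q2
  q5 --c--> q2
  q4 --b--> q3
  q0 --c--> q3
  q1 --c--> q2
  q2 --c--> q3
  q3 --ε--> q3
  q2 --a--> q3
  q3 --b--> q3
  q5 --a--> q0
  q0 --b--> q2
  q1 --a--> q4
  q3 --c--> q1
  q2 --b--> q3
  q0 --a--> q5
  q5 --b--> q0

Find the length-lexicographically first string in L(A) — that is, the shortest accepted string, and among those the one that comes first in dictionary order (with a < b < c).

cca

A breadth-first search from q0 reaches an accepting state first via the path q0 → q3 → q1 → q4 on input cca.
No string of length < 3 is accepted (BFS exhausts all shorter strings without reaching an accepting state), and cca is the lexicographically least accepting string of length 3.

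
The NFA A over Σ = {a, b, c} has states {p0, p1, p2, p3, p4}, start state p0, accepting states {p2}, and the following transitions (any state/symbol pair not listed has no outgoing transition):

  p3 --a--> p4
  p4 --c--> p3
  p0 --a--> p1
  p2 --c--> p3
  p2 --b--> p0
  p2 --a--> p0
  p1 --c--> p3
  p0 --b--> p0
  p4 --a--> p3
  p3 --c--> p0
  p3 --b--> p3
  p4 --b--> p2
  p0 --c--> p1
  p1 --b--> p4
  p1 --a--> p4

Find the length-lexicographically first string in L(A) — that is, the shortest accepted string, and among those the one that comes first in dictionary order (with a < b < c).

aab

A breadth-first search from p0 reaches an accepting state first via the path p0 → p1 → p4 → p2 on input aab.
No string of length < 3 is accepted (BFS exhausts all shorter strings without reaching an accepting state), and aab is the lexicographically least accepting string of length 3.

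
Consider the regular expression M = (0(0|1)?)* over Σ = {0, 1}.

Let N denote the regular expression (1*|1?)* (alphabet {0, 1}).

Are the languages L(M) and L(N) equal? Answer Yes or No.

The string 0 is accepted by M but rejected by N.
So L(M) ≠ L(N).

No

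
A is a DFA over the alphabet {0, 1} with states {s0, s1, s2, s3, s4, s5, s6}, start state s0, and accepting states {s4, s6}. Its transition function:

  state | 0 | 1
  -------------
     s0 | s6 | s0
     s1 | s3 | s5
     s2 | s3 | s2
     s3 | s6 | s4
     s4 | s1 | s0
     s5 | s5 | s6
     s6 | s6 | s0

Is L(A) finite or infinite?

State s0 is reachable from the start and can reach an accepting state, and it lies on the cycle s0 → s0.
Traversing that cycle any number of times yields accepted strings of unbounded length, so the language is infinite.

infinite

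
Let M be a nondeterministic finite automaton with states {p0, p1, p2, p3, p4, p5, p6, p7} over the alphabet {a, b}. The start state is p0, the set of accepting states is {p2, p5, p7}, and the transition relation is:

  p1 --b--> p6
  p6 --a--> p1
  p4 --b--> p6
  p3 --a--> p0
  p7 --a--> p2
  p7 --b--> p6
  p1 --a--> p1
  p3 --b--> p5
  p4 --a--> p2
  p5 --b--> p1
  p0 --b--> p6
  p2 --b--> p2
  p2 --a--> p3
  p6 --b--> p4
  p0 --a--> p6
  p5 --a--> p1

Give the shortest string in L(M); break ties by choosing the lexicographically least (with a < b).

aba

A breadth-first search from p0 reaches an accepting state first via the path p0 → p6 → p4 → p2 on input aba.
No string of length < 3 is accepted (BFS exhausts all shorter strings without reaching an accepting state), and aba is the lexicographically least accepting string of length 3.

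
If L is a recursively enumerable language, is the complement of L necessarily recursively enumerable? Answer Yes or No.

If both L and its complement were r.e., running the two recognisers in parallel would decide L, so L would be recursive; but there are r.e. languages that are not recursive (e.g. the halting problem), and their complements are therefore not r.e.

No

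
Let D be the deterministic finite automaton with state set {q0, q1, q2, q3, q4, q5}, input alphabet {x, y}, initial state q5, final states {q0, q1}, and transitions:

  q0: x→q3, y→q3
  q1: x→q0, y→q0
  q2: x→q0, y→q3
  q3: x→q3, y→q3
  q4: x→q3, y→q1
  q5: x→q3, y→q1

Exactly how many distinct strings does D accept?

The useful subgraph on states {q0, q1, q5} is acyclic, so L(D) is finite; the longest accepting path visits 3 useful states, giving maximum string length 2.
Counting accepting paths from q5 by length: 1 of length 1, 2 of length 2. Total 3.

3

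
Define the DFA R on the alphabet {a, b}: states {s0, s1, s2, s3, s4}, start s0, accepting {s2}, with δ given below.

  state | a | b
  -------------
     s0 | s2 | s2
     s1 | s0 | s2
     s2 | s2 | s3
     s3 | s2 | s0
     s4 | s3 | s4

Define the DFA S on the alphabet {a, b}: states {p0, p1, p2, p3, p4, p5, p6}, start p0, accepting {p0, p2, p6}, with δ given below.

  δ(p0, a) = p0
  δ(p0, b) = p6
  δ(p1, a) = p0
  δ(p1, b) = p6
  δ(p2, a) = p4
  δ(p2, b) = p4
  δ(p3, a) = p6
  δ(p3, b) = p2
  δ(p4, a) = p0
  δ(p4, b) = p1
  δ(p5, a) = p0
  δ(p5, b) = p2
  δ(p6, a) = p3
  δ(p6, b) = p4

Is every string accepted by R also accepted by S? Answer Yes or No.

The string ba is in L(R) but not in L(S).
So L(R) ⊄ L(S).

No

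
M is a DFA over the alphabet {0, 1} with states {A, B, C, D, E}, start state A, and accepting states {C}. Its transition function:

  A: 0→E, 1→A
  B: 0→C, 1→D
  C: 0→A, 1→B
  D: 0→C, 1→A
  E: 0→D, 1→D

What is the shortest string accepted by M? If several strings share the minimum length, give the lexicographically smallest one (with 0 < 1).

A breadth-first search from A reaches an accepting state first via the path A → E → D → C on input 000.
No string of length < 3 is accepted (BFS exhausts all shorter strings without reaching an accepting state), and 000 is the lexicographically least accepting string of length 3.

000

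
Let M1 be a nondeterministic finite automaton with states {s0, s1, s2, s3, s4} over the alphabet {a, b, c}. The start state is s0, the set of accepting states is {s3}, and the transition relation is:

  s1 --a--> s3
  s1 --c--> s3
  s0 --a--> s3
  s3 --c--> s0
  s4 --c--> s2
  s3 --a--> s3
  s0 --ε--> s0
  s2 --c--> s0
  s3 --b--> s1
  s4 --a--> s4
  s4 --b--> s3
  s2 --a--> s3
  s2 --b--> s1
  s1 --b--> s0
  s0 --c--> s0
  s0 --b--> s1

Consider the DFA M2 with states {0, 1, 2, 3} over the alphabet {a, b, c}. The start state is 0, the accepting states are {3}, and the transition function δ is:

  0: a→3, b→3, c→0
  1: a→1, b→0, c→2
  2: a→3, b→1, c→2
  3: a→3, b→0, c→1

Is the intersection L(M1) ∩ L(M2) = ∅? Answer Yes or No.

No

The string a is accepted by both M1 and M2.
Hence L(M1) ∩ L(M2) ≠ ∅.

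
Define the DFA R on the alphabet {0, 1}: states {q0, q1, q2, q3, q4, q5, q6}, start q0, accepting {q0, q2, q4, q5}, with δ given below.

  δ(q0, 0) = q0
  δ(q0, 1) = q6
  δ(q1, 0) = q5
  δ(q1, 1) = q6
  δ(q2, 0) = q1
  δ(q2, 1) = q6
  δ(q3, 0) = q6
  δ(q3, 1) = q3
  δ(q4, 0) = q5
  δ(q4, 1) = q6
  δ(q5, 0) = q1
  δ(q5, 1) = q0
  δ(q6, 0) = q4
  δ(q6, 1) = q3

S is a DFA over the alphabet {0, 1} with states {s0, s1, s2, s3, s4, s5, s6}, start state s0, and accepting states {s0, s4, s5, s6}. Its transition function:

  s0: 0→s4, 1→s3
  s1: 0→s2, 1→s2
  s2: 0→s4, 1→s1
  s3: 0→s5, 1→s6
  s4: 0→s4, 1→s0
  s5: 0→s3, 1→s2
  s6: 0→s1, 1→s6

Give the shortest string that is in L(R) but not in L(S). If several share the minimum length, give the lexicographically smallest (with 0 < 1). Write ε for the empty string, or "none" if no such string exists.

The string 100 is accepted by R but not by S.
No shorter string lies in the difference, and 100 is the lexicographically first length-3 string in L(R) \ L(S).

100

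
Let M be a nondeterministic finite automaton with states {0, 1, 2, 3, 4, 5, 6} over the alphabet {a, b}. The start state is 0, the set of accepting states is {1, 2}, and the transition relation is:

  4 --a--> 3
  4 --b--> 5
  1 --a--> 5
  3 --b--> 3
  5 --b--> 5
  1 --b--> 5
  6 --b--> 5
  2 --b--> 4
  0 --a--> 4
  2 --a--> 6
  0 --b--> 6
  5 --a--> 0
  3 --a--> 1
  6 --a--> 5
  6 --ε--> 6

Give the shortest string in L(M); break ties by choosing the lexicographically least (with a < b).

A breadth-first search from 0 reaches an accepting state first via the path 0 → 4 → 3 → 1 on input aaa.
No string of length < 3 is accepted (BFS exhausts all shorter strings without reaching an accepting state), and aaa is the lexicographically least accepting string of length 3.

aaa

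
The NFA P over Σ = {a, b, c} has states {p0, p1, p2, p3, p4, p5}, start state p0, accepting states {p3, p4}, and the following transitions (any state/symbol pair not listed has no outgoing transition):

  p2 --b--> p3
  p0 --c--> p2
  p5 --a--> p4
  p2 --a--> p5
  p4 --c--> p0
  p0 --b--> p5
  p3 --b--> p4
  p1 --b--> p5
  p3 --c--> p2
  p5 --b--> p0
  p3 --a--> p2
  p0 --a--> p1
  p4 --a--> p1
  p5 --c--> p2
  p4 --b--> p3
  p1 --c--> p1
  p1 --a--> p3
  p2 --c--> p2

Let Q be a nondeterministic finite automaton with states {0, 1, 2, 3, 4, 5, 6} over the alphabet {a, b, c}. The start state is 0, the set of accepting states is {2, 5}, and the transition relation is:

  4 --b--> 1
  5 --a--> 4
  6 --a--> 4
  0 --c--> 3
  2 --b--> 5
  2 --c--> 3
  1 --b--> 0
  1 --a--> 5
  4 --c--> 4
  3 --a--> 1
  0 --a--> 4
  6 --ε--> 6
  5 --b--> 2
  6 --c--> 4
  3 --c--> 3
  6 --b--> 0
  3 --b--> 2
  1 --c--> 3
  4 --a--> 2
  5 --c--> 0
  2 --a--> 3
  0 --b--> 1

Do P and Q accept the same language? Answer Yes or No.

Exploring the product automaton P × Q from the start pair (p0, 0), following both machines on each input symbol, reaches 6 state pairs: (p0, 0), (p1, 4), (p5, 1), (p2, 3), (p3, 2), (p4, 5).
P accepts in {p3, p4} and Q accepts in {2, 5}. In every reachable pair the two components are either both accepting — (p3, 2), (p4, 5) — or both non-accepting, so no string is accepted by exactly one of the machines: L(P) \ L(Q) and L(Q) \ L(P) are both empty.
Hence every string is accepted by P iff it is accepted by Q, and the two languages coincide.

Yes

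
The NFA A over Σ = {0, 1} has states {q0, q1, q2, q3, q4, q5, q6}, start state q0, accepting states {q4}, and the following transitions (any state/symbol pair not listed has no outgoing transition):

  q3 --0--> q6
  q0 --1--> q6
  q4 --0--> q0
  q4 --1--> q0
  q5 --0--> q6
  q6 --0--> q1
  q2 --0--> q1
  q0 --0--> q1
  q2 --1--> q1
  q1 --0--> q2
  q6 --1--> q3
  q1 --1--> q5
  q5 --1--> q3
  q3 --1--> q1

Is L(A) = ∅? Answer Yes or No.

Yes

The states reachable from the start state are {q0, q1, q2, q3, q5, q6}.
None of the accepting states {q4} is reachable, so no string is accepted and L(A) = ∅.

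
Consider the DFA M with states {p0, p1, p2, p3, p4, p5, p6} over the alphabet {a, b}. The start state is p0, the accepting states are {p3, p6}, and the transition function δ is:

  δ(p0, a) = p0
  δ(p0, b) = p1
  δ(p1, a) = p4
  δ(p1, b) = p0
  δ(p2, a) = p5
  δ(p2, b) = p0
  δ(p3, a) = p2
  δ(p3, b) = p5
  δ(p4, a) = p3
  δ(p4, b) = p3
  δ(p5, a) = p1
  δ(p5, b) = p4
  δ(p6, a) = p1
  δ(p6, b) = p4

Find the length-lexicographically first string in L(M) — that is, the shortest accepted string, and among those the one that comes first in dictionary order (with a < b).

baa

A breadth-first search from p0 reaches an accepting state first via the path p0 → p1 → p4 → p3 on input baa.
No string of length < 3 is accepted (BFS exhausts all shorter strings without reaching an accepting state), and baa is the lexicographically least accepting string of length 3.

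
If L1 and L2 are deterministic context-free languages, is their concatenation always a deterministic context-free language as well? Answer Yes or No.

Take L₁ = {ε, c} (finite, hence regular and DCFL) and L₂ = {c aⁿbⁿ : n≥0} ∪ {cc aⁿb²ⁿ : n≥0} (a DCFL: the number of leading c's tells the DPDA whether to pop one stack symbol per b or per two b's). Then L₁L₂ ∩ cca⁺b* = {cc aⁿbⁿ : n≥1} ∪ {cc aⁿb²ⁿ : n≥1}. If L₁L₂ were a DCFL, so would be this intersection with a regular set, and a DPDA for it started from its configuration after reading cc would accept {aⁿbⁿ : n≥1} ∪ {aⁿb²ⁿ : n≥1}, which no deterministic PDA accepts (a DPDA for it would have a single run on aⁿb²ⁿ, accepting after the prefix aⁿbⁿ and accepting again after n more b's; an ordinary PDA that simulates it on a's and b's and, at any moment when it is accepting, may switch to reading only a fresh letter d while feeding each d to the simulation as a b, would accept aⁱbʲdᵏ (k≥1) exactly when both aⁱbʲ and aⁱbʲ⁺ᵏ are in the language, i.e. its language intersected with the regular set a*b*d⁺ would be exactly {aⁿbⁿdⁿ : n≥1} — impossible, since context-free languages are closed under intersection with regular sets and {aⁿbⁿdⁿ} is not context-free). Hence L₁L₂ is not a DCFL.

No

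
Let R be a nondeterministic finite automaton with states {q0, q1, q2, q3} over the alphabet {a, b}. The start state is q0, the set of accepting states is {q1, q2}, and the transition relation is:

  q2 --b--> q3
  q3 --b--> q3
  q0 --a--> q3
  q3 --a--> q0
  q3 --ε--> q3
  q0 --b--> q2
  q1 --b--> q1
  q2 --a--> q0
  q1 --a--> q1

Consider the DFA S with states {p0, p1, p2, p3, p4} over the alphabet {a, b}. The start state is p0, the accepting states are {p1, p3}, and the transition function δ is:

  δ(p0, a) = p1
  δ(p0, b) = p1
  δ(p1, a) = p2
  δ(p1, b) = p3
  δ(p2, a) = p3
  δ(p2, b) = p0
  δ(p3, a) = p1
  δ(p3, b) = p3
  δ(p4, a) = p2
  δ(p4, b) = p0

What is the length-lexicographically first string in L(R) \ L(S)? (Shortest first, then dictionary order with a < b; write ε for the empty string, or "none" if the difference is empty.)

The string aab is accepted by R but not by S.
No shorter string lies in the difference, and aab is the lexicographically first length-3 string in L(R) \ L(S).

aab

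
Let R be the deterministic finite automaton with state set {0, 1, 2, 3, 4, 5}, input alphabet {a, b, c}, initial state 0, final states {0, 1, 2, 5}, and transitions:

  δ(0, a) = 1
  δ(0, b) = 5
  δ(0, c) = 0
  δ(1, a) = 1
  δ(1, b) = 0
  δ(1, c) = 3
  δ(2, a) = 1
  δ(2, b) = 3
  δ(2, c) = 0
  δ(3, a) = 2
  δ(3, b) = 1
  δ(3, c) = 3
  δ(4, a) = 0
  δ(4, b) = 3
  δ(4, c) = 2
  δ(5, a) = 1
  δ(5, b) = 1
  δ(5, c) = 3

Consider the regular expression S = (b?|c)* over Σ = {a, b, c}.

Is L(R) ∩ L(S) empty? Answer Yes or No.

No

The empty string ε is accepted by both R and S.
Hence L(R) ∩ L(S) ≠ ∅.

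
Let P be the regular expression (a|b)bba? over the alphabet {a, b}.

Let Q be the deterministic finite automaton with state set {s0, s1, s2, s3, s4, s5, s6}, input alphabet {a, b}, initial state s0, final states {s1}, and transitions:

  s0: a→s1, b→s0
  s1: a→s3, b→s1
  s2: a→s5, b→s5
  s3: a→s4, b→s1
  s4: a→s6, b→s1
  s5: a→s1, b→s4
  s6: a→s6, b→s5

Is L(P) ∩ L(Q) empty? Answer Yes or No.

The string abb is accepted by both P and Q.
Hence L(P) ∩ L(Q) ≠ ∅.

No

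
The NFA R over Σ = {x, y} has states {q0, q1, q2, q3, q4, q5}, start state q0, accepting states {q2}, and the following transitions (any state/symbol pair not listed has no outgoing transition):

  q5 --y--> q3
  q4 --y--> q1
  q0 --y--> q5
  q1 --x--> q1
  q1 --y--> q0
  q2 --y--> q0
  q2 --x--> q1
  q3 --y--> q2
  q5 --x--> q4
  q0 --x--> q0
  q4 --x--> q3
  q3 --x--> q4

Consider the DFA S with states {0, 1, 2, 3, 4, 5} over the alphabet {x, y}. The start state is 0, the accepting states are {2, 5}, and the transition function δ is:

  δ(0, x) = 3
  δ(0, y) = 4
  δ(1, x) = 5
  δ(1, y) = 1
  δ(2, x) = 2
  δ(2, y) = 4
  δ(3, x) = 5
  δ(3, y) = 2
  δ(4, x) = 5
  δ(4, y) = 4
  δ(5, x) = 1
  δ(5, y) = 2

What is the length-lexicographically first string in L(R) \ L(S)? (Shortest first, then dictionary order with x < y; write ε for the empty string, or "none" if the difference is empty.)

The string yyy is accepted by R but not by S.
No shorter string lies in the difference, and yyy is the lexicographically first length-3 string in L(R) \ L(S).

yyy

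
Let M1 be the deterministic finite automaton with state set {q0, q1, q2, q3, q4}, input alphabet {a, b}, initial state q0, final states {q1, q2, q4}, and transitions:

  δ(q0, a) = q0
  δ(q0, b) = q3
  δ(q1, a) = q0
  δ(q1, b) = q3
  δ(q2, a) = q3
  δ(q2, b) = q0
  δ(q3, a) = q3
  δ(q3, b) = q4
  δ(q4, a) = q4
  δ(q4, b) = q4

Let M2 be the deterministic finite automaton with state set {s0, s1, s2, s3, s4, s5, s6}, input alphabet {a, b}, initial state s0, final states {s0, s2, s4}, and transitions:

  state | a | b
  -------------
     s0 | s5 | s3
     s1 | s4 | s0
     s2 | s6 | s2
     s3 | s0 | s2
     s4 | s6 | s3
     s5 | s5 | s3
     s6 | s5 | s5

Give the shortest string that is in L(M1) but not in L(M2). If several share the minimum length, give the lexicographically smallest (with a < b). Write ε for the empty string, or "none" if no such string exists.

The string bab is accepted by M1 but not by M2.
No shorter string lies in the difference, and bab is the lexicographically first length-3 string in L(M1) \ L(M2).

bab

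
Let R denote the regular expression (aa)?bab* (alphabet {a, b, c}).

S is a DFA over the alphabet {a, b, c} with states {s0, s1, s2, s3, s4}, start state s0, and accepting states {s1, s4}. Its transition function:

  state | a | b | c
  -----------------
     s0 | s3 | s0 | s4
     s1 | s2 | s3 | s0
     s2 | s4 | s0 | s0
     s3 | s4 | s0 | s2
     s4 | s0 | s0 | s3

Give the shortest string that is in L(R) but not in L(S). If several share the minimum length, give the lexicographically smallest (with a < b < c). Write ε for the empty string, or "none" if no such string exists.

The string ba is accepted by R but not by S.
No shorter string lies in the difference, and ba is the lexicographically first length-2 string in L(R) \ L(S).

ba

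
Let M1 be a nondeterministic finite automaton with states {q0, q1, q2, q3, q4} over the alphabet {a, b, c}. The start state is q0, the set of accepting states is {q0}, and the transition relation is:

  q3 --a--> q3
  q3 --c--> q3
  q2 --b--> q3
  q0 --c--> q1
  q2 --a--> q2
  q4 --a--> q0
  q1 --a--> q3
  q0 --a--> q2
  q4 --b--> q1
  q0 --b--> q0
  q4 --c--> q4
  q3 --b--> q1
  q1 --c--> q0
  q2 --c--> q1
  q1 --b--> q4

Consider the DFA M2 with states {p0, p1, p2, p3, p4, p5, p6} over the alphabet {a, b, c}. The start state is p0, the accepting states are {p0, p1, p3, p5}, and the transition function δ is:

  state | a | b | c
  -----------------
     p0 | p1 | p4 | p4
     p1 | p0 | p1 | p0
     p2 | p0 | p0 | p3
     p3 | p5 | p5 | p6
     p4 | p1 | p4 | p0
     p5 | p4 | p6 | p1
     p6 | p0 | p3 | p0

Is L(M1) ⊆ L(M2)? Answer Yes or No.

No

The string b is in L(M1) but not in L(M2).
So L(M1) ⊄ L(M2).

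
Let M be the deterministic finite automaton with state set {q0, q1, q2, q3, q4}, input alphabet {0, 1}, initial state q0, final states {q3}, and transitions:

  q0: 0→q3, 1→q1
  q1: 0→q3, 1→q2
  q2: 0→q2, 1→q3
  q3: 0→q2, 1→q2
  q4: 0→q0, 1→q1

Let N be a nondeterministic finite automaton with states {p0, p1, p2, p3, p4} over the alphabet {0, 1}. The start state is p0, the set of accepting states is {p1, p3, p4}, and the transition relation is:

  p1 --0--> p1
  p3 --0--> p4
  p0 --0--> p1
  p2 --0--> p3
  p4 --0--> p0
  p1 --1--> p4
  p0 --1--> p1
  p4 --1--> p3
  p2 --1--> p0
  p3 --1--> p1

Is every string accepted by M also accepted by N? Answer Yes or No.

Yes

Exploring the product automaton M × N from the start pair (q0, p0), following both machines on each input symbol, reaches 9 state pairs: (q0, p0), (q3, p1), (q1, p1), (q2, p1), (q2, p4), (q3, p4), (q2, p0), (q3, p3), (q2, p3).
M accepts in {q3} and N accepts in {p1, p3, p4}. The reachable pairs whose M-component is accepting are (q3, p1), (q3, p4), (q3, p3); in each of them the N-component is accepting too, so the product for L(M) \ L(N) (M-component accepting, N-component rejecting) has no reachable accepting pair and the difference is empty.
Hence every string in L(M) is also in L(N).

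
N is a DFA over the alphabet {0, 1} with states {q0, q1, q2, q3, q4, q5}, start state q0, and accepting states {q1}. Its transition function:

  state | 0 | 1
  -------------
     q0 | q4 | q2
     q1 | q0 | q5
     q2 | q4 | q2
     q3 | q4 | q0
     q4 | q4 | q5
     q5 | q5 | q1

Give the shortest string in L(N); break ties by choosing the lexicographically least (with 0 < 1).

A breadth-first search from q0 reaches an accepting state first via the path q0 → q4 → q5 → q1 on input 011.
No string of length < 3 is accepted (BFS exhausts all shorter strings without reaching an accepting state), and 011 is the lexicographically least accepting string of length 3.

011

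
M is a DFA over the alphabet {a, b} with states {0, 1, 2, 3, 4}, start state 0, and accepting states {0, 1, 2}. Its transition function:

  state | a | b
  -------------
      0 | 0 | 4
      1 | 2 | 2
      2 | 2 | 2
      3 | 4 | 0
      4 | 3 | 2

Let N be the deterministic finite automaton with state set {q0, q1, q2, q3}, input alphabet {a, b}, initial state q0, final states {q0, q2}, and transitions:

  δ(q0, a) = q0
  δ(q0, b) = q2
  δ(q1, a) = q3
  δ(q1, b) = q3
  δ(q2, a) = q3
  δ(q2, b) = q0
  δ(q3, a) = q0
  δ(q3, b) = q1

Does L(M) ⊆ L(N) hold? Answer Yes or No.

No

The string bab is in L(M) but not in L(N).
So L(M) ⊄ L(N).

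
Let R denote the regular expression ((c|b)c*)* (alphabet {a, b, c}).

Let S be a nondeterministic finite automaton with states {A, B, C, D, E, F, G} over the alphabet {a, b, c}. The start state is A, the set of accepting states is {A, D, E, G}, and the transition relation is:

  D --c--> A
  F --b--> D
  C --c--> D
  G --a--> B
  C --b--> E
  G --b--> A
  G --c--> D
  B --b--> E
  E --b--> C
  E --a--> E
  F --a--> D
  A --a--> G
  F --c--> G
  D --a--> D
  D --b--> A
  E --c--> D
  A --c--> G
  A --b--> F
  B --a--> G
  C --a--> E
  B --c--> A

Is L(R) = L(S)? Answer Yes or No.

The string b is accepted by R but rejected by S.
So L(R) ≠ L(S).

No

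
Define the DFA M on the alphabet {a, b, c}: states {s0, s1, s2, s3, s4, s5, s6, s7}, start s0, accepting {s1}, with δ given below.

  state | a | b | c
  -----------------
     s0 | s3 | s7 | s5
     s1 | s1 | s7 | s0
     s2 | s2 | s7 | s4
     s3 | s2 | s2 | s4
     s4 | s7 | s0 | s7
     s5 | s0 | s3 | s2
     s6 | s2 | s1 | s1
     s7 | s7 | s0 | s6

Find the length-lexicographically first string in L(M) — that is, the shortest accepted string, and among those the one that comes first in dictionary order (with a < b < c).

A breadth-first search from s0 reaches an accepting state first via the path s0 → s7 → s6 → s1 on input bcb.
No string of length < 3 is accepted (BFS exhausts all shorter strings without reaching an accepting state), and bcb is the lexicographically least accepting string of length 3.

bcb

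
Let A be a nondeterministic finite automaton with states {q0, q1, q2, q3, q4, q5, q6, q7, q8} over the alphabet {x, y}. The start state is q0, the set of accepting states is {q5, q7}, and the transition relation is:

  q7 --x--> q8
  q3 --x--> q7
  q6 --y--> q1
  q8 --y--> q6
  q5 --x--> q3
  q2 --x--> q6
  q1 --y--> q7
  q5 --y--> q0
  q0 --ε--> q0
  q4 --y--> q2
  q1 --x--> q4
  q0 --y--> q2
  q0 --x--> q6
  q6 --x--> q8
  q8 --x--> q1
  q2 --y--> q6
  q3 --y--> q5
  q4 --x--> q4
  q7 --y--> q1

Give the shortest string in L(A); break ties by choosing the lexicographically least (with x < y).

xyy

A breadth-first search from q0 reaches an accepting state first via the path q0 → q6 → q1 → q7 on input xyy.
No string of length < 3 is accepted (BFS exhausts all shorter strings without reaching an accepting state), and xyy is the lexicographically least accepting string of length 3.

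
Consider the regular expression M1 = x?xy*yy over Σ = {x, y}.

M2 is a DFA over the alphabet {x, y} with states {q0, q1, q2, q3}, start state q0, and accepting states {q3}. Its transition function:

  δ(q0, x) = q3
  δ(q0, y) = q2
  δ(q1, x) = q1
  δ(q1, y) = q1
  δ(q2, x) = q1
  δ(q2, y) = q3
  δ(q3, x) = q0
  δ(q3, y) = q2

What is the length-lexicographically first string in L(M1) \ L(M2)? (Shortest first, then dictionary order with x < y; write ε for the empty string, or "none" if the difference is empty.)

The string xyyy is accepted by M1 but not by M2.
No shorter string lies in the difference, and xyyy is the lexicographically first length-4 string in L(M1) \ L(M2).

xyyy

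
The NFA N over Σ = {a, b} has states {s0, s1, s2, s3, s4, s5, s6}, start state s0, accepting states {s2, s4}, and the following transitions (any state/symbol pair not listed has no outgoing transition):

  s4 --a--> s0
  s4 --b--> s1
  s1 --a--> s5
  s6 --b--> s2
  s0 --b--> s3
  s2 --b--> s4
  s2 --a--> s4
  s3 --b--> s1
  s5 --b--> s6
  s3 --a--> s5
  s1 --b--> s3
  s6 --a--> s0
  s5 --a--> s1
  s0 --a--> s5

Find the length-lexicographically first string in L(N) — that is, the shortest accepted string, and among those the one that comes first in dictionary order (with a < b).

abb

A breadth-first search from s0 reaches an accepting state first via the path s0 → s5 → s6 → s2 on input abb.
No string of length < 3 is accepted (BFS exhausts all shorter strings without reaching an accepting state), and abb is the lexicographically least accepting string of length 3.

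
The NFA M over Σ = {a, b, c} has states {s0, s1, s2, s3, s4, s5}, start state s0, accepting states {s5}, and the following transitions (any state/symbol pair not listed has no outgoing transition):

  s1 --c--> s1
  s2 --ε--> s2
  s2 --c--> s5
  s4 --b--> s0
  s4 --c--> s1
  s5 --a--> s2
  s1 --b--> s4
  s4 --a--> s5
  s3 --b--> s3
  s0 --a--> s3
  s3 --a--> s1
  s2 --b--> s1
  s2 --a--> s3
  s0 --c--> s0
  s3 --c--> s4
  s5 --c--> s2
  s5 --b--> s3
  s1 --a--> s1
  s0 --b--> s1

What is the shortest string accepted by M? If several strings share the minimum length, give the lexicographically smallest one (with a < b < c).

aca

A breadth-first search from s0 reaches an accepting state first via the path s0 → s3 → s4 → s5 on input aca.
No string of length < 3 is accepted (BFS exhausts all shorter strings without reaching an accepting state), and aca is the lexicographically least accepting string of length 3.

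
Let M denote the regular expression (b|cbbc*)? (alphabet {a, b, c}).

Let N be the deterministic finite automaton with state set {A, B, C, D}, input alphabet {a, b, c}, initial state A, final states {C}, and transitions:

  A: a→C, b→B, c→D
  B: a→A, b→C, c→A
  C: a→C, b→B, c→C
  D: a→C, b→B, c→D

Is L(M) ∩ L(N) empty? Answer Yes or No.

The string cbb is accepted by both M and N.
Hence L(M) ∩ L(N) ≠ ∅.

No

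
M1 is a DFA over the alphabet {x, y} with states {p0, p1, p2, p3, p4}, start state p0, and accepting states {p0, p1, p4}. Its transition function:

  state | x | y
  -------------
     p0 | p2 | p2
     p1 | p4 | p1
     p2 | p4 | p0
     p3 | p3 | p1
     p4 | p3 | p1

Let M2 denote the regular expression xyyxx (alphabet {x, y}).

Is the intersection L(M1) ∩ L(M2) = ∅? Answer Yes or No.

Converting the expression M2 to a DFA (subset construction, then merging equivalent states) gives the minimal DFA with states {r0, r1, r2, r3, r4, r5, r6}, start state r0, accepting states {r6} and transitions r0: x→r1, y→r2; r1: x→r2, y→r3; r2: x→r2, y→r2; r3: x→r2, y→r4; r4: x→r5, y→r2; r5: x→r6, y→r2; r6: x→r2, y→r2.
Exploring the product automaton M1 × M2 from the start pair (p0, r0), following both machines on each input symbol, reaches 11 state pairs: (p0, r0), (p2, r1), (p2, r2), (p4, r2), (p0, r3), (p0, r2), (p3, r2), (p1, r2), (p2, r4), (p4, r5), (p3, r6).
M1 accepts in {p0, p1, p4} and M2 accepts in {r6}; no reachable pair has both components accepting, so no string drives both machines to acceptance simultaneously and L(M1) ∩ L(M2) = ∅.
So no string is accepted by both, and the intersection is empty.

Yes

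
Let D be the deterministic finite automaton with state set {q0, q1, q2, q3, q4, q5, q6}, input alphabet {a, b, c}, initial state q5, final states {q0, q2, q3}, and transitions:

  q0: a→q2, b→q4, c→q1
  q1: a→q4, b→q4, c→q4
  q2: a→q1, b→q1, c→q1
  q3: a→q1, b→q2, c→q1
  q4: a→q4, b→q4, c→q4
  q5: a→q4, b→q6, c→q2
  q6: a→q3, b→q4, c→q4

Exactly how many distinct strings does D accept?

The useful subgraph on states {q2, q3, q5, q6} is acyclic, so L(D) is finite; the longest accepting path visits 4 useful states, giving maximum string length 3.
Counting accepting paths from q5 by length: 1 of length 1, 1 of length 2, 1 of length 3. Total 3.

3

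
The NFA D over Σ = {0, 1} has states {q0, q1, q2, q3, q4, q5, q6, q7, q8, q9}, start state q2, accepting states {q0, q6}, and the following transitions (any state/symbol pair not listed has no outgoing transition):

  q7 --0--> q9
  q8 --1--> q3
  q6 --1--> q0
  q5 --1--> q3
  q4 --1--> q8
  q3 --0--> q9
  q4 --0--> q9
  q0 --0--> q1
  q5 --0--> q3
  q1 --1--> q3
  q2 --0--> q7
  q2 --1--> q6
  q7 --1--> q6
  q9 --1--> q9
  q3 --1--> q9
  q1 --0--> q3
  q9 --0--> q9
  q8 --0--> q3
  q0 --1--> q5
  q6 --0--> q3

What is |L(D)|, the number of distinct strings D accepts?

The useful subgraph on states {q0, q2, q6, q7} is acyclic, so L(D) is finite; the longest accepting path visits 4 useful states, giving maximum string length 3.
Counting accepting paths from q2 by length: 1 of length 1, 2 of length 2, 1 of length 3. Total 4.

4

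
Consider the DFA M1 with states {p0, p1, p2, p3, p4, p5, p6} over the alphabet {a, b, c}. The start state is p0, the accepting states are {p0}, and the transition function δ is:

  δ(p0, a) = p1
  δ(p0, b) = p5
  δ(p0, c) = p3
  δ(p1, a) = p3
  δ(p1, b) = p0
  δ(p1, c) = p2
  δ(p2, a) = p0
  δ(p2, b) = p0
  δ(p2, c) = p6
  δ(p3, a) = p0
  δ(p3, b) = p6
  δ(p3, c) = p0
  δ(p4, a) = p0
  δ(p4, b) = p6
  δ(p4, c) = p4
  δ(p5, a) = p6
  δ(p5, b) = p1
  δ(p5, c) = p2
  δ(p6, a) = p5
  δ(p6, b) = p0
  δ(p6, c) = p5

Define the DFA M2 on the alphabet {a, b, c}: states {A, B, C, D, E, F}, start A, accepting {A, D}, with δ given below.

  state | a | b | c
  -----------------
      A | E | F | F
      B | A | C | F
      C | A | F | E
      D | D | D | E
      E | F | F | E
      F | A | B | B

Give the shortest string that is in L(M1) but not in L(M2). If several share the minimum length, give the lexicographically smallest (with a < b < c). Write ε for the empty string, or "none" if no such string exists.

The string ab is accepted by M1 but not by M2.
No shorter string lies in the difference, and ab is the lexicographically first length-2 string in L(M1) \ L(M2).

ab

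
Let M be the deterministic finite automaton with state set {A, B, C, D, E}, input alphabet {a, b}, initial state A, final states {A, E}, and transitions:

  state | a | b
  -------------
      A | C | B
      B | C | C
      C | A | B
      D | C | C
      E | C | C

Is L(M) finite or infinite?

State A is reachable from the start and can reach an accepting state, and it lies on the cycle A → B → C → A.
Traversing that cycle any number of times yields accepted strings of unbounded length, so the language is infinite.

infinite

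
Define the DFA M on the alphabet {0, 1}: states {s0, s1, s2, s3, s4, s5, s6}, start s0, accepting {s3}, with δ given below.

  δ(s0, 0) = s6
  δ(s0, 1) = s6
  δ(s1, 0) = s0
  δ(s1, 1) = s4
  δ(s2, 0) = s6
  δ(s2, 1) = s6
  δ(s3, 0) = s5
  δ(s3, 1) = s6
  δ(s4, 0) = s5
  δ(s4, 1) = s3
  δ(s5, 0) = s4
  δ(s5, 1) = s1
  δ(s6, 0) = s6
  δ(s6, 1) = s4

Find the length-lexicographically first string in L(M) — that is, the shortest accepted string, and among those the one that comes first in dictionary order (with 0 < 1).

011

A breadth-first search from s0 reaches an accepting state first via the path s0 → s6 → s4 → s3 on input 011.
No string of length < 3 is accepted (BFS exhausts all shorter strings without reaching an accepting state), and 011 is the lexicographically least accepting string of length 3.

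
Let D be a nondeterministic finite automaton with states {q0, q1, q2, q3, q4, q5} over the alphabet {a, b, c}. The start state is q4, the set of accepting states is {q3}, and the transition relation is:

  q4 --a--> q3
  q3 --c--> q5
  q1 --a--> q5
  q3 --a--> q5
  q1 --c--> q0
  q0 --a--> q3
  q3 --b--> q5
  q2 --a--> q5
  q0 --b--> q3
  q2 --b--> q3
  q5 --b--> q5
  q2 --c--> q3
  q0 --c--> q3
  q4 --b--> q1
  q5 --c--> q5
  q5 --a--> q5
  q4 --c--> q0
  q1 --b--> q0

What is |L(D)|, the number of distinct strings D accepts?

10

The useful subgraph on states {q0, q1, q3, q4} is acyclic, so L(D) is finite; the longest accepting path visits 4 useful states, giving maximum string length 3.
Counting accepting paths from q4 by length: 1 of length 1, 3 of length 2, 6 of length 3. Total 10.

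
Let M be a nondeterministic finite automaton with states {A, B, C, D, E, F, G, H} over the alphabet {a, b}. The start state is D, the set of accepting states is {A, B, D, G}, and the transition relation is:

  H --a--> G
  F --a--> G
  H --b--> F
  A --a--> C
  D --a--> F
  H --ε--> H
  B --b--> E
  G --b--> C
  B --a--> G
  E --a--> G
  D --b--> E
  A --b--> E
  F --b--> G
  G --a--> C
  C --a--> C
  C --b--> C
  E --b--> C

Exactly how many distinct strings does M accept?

The useful subgraph on states {D, E, F, G} is acyclic, so L(M) is finite; the longest accepting path visits 3 useful states, giving maximum string length 2.
Counting accepting paths from D by length: 1 of length 0, 3 of length 2. Total 4.

4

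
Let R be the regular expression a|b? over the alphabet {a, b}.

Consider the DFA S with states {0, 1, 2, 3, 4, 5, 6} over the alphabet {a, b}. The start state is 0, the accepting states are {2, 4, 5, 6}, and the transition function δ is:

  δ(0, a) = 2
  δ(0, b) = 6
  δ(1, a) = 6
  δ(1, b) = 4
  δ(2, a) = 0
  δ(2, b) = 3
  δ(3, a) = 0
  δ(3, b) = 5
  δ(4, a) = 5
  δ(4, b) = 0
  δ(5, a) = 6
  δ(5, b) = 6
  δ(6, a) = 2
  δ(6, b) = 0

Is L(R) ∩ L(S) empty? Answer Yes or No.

The string a is accepted by both R and S.
Hence L(R) ∩ L(S) ≠ ∅.

No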